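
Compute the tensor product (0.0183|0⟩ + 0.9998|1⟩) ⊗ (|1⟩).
0.0183|01⟩ + 0.9998|11⟩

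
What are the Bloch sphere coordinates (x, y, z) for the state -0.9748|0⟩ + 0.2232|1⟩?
(-0.4352, 0, 0.9004)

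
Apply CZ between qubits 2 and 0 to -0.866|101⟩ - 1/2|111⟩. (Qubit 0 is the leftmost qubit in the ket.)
0.866|101⟩ + 1/2|111⟩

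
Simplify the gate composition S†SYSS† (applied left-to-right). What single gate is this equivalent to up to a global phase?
Y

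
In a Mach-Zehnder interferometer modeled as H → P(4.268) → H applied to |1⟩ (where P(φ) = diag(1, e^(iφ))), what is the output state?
(0.715 + 0.4514i)|0⟩ + (0.285 - 0.4514i)|1⟩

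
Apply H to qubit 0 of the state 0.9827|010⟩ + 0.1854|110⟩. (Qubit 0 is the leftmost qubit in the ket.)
0.826|010⟩ + 0.5638|110⟩

H on qubit 0 mixes each pair of kets that differ only in qubit 0: amplitudes (a, b) of (|…0…⟩, |…1…⟩) become ((a + b)/√2, (a − b)/√2). Kets absent from the input have amplitude 0.
(|010⟩, |110⟩): (a, b) = (0.9827, 0.1854) → (0.826, 0.5638)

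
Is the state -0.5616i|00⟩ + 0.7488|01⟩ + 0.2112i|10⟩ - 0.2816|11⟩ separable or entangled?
Separable

Writing the state as a|00⟩ + b|01⟩ + c|10⟩ + d|11⟩, it is a product state iff ad − bc = 0.
Here (a, b, c, d) = (-0.5616i, 0.7488, 0.2112i, -0.2816): ad − bc = (-0.5616i)(-0.2816) − (0.7488)(0.2112i) = 0, so the state is separable.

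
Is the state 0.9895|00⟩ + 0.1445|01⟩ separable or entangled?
Separable

Writing the state as a|00⟩ + b|01⟩ + c|10⟩ + d|11⟩, it is a product state iff ad − bc = 0.
Here (a, b, c, d) = (0.9895, 0.1445, 0, 0): ad − bc = (0.9895)(0) − (0.1445)(0) = 0, so the state is separable.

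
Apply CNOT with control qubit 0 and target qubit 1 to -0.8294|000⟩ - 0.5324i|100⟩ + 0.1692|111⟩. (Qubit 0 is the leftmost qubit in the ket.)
-0.8294|000⟩ + 0.1692|101⟩ - 0.5324i|110⟩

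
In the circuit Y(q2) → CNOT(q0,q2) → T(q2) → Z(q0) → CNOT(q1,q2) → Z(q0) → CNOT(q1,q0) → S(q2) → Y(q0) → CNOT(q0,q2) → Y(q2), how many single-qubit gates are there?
7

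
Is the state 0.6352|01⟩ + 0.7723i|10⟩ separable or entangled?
Entangled

Writing the state as a|00⟩ + b|01⟩ + c|10⟩ + d|11⟩, it is a product state iff ad − bc = 0.
Here (a, b, c, d) = (0, 0.6352, 0.7723i, 0): ad − bc = (0)(0) − (0.6352)(0.7723i) = -0.4906i ≠ 0, so the state is entangled.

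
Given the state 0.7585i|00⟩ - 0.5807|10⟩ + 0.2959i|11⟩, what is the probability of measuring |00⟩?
0.5753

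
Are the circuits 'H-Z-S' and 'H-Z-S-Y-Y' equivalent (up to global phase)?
Yes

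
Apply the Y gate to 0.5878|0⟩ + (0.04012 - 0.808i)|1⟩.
(-0.808 - 0.04012i)|0⟩ + 0.5878i|1⟩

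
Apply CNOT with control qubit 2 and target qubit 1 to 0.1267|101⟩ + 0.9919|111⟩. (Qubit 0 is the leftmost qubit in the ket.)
0.9919|101⟩ + 0.1267|111⟩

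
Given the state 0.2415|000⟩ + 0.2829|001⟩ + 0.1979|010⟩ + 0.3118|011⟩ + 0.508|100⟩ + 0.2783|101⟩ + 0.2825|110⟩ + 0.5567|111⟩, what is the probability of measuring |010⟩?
0.03916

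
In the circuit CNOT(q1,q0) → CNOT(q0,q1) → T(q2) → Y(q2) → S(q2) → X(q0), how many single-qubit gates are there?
4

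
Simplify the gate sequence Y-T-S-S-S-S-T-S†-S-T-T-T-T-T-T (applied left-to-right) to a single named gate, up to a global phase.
Y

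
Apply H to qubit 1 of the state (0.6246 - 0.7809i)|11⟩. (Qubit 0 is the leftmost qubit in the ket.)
(0.4417 - 0.5522i)|10⟩ + (-0.4417 + 0.5522i)|11⟩

H on qubit 1 mixes each pair of kets that differ only in qubit 1: amplitudes (a, b) of (|…0…⟩, |…1…⟩) become ((a + b)/√2, (a − b)/√2). Kets absent from the input have amplitude 0.
(|10⟩, |11⟩): (a, b) = (0, (0.6246 - 0.7809i)) → ((0.4417 - 0.5522i), (-0.4417 + 0.5522i))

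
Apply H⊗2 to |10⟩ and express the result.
1/2|00⟩ + 1/2|01⟩ - 1/2|10⟩ - 1/2|11⟩

H⊗2 gives amp(|y⟩) = (1/2) Σ_x (−1)^(x·y) amp(|x⟩), where x·y is the number of positions in which both x and y have a 1.
|00⟩: (1)/2 = 1/2
|01⟩: (1)/2 = 1/2
|10⟩: (-1)/2 = -1/2
|11⟩: (-1)/2 = -1/2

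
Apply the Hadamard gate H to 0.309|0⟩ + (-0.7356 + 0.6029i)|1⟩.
(-0.3017 + 0.4263i)|0⟩ + (0.7386 - 0.4263i)|1⟩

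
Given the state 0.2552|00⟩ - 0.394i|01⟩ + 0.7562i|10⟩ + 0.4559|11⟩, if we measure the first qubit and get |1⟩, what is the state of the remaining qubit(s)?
0.8564i|0⟩ + 0.5163|1⟩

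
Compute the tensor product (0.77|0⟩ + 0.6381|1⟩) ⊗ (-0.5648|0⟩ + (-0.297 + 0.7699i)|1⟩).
-0.4349|00⟩ + (-0.2287 + 0.5928i)|01⟩ - 0.3604|10⟩ + (-0.1895 + 0.4913i)|11⟩

amp(|b₁b₂…⟩) = product of the factor amplitudes for bits b₁, b₂, …; only kets whose every factor amplitude is nonzero survive.
|00⟩: (0.77)(-0.5648) = -0.4349
|01⟩: (0.77)(-0.297 + 0.7699i) = (-0.2287 + 0.5928i)
|10⟩: (0.6381)(-0.5648) = -0.3604
|11⟩: (0.6381)(-0.297 + 0.7699i) = (-0.1895 + 0.4913i)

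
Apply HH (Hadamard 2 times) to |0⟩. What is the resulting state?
|0⟩

H² = I, so an even number of Hadamards cancels: H^2 = I and the state is unchanged.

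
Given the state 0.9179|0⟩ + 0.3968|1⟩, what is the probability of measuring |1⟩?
0.1575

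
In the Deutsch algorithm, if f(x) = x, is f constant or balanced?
Balanced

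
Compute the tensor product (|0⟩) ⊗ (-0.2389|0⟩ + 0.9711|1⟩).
-0.2389|00⟩ + 0.9711|01⟩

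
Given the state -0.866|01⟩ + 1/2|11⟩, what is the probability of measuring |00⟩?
0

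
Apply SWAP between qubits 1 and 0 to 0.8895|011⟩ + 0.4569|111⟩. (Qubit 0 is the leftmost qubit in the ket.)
0.8895|101⟩ + 0.4569|111⟩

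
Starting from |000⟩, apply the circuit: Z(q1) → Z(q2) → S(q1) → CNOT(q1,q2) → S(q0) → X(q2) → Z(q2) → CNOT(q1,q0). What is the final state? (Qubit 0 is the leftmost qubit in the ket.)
-|001⟩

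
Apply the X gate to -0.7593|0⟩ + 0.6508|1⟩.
0.6508|0⟩ - 0.7593|1⟩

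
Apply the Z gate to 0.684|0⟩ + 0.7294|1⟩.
0.684|0⟩ - 0.7294|1⟩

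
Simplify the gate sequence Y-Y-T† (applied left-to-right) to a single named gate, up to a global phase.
T†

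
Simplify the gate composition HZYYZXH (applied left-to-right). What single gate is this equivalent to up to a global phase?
Z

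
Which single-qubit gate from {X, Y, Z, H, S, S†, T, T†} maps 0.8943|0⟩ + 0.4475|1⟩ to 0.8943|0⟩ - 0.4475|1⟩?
Z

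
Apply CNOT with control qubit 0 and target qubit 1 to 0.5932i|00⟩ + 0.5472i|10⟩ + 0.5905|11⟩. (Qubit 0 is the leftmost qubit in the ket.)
0.5932i|00⟩ + 0.5905|10⟩ + 0.5472i|11⟩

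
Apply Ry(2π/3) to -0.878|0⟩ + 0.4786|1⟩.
-0.8535|0⟩ - 0.5211|1⟩

Ry(2π/3) = [[cos(θ/2), −sin(θ/2)], [sin(θ/2), cos(θ/2)]]; θ = 2π/3, cos(θ/2) ≈ 0.5, sin(θ/2) ≈ 0.866025.
With a = amp(|0⟩) = -0.878 and b = amp(|1⟩) = 0.4786:
new amp(|0⟩) = (0.5)·a + (-0.866025)·b = -0.8535
new amp(|1⟩) = (0.866025)·a + (0.5)·b = -0.5211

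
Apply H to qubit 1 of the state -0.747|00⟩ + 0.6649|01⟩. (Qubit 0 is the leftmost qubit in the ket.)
-0.05805|00⟩ - 0.9984|01⟩

H on qubit 1 mixes each pair of kets that differ only in qubit 1: amplitudes (a, b) of (|…0…⟩, |…1…⟩) become ((a + b)/√2, (a − b)/√2). Kets absent from the input have amplitude 0.
(|00⟩, |01⟩): (a, b) = (-0.747, 0.6649) → (-0.05805, -0.9984)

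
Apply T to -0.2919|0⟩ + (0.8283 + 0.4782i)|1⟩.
-0.2919|0⟩ + (0.2476 + 0.9238i)|1⟩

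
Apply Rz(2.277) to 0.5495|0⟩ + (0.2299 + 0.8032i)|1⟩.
(0.2302 - 0.4989i)|0⟩ + (-0.633 + 0.5453i)|1⟩

Rz(2.277) = [[e^(−iθ/2), 0], [0, e^(iθ/2)]] with e^(±iθ/2) = cos(θ/2) ± i·sin(θ/2); θ = 2.277, cos(θ/2) ≈ 0.418957, sin(θ/2) ≈ 0.908006.
With a = amp(|0⟩) = 0.5495 and b = amp(|1⟩) = (0.2299 + 0.8032i):
new amp(|0⟩) = (0.418957 - 0.908006i)·a = (0.2302 - 0.4989i)
new amp(|1⟩) = (0.418957 + 0.908006i)·b = (-0.633 + 0.5453i)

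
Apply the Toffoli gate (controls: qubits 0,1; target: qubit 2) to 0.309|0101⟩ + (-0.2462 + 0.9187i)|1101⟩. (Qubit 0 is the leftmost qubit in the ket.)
0.309|0101⟩ + (-0.2462 + 0.9187i)|1111⟩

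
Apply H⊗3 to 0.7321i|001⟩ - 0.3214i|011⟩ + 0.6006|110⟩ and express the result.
(0.2123 + 0.1452i)|000⟩ + (0.2123 - 0.1452i)|001⟩ + (-0.2123 + 0.3725i)|010⟩ + (-0.2123 - 0.3725i)|011⟩ + (-0.2123 + 0.1452i)|100⟩ + (-0.2123 - 0.1452i)|101⟩ + (0.2123 + 0.3725i)|110⟩ + (0.2123 - 0.3725i)|111⟩

H⊗3 gives amp(|y⟩) = (1/2√2) Σ_x (−1)^(x·y) amp(|x⟩), where x·y is the number of positions in which both x and y have a 1.
|000⟩: (0.7321i - 0.3214i + 0.6006)/(2√2) = (0.2123 + 0.1452i)
|001⟩: (-0.7321i + 0.3214i + 0.6006)/(2√2) = (0.2123 - 0.1452i)
|010⟩: (0.7321i + 0.3214i - 0.6006)/(2√2) = (-0.2123 + 0.3725i)
|011⟩: (-0.7321i - 0.3214i - 0.6006)/(2√2) = (-0.2123 - 0.3725i)
|100⟩: (0.7321i - 0.3214i - 0.6006)/(2√2) = (-0.2123 + 0.1452i)
|101⟩: (-0.7321i + 0.3214i - 0.6006)/(2√2) = (-0.2123 - 0.1452i)
|110⟩: (0.7321i + 0.3214i + 0.6006)/(2√2) = (0.2123 + 0.3725i)
|111⟩: (-0.7321i - 0.3214i + 0.6006)/(2√2) = (0.2123 - 0.3725i)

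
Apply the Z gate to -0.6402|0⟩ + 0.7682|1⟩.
-0.6402|0⟩ - 0.7682|1⟩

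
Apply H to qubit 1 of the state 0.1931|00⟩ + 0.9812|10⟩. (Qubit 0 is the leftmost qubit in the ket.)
0.1365|00⟩ + 0.1365|01⟩ + 0.6938|10⟩ + 0.6938|11⟩

H on qubit 1 mixes each pair of kets that differ only in qubit 1: amplitudes (a, b) of (|…0…⟩, |…1…⟩) become ((a + b)/√2, (a − b)/√2). Kets absent from the input have amplitude 0.
(|00⟩, |01⟩): (a, b) = (0.1931, 0) → (0.1365, 0.1365)
(|10⟩, |11⟩): (a, b) = (0.9812, 0) → (0.6938, 0.6938)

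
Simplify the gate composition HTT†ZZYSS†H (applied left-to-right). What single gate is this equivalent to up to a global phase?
Y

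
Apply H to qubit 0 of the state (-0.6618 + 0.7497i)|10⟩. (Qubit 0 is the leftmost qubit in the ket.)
(-0.468 + 0.5301i)|00⟩ + (0.468 - 0.5301i)|10⟩

H on qubit 0 mixes each pair of kets that differ only in qubit 0: amplitudes (a, b) of (|…0…⟩, |…1…⟩) become ((a + b)/√2, (a − b)/√2). Kets absent from the input have amplitude 0.
(|00⟩, |10⟩): (a, b) = (0, (-0.6618 + 0.7497i)) → ((-0.468 + 0.5301i), (0.468 - 0.5301i))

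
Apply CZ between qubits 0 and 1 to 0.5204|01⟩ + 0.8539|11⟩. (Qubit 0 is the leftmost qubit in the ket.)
0.5204|01⟩ - 0.8539|11⟩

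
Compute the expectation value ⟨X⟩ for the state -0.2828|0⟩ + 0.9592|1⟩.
-0.5425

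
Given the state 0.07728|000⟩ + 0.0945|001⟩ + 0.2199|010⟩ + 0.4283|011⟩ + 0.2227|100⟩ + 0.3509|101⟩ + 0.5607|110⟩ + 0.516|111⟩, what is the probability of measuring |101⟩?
0.1231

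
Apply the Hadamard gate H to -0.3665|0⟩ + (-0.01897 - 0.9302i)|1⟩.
(-0.2726 - 0.6578i)|0⟩ + (-0.2457 + 0.6578i)|1⟩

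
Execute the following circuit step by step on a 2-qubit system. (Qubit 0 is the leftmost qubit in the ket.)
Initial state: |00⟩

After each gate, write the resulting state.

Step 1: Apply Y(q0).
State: i|10⟩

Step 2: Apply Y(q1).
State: -|11⟩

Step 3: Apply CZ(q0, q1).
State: |11⟩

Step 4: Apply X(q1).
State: |10⟩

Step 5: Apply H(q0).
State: 1/√2|00⟩ - 1/√2|10⟩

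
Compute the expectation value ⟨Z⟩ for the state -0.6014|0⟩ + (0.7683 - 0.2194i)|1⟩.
-0.2767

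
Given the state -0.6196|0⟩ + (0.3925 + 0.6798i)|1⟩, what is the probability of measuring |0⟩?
0.3839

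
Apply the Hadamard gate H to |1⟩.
1/√2|0⟩ - 1/√2|1⟩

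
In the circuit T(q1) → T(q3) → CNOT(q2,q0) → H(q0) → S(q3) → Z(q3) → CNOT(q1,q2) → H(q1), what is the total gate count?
8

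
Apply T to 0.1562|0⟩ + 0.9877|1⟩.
0.1562|0⟩ + (0.6984 + 0.6984i)|1⟩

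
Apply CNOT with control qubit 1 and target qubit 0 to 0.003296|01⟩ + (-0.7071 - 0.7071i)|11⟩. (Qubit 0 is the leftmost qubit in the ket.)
(-0.7071 - 0.7071i)|01⟩ + 0.003296|11⟩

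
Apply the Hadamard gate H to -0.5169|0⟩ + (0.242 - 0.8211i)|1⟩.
(-0.1944 - 0.5806i)|0⟩ + (-0.5366 + 0.5806i)|1⟩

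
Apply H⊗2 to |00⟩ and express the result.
1/2|00⟩ + 1/2|01⟩ + 1/2|10⟩ + 1/2|11⟩

H⊗2 gives amp(|y⟩) = (1/2) Σ_x (−1)^(x·y) amp(|x⟩), where x·y is the number of positions in which both x and y have a 1.
|00⟩: (1)/2 = 1/2
|01⟩: (1)/2 = 1/2
|10⟩: (1)/2 = 1/2
|11⟩: (1)/2 = 1/2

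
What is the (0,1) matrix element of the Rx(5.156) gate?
-0.5342i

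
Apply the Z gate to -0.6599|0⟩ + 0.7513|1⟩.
-0.6599|0⟩ - 0.7513|1⟩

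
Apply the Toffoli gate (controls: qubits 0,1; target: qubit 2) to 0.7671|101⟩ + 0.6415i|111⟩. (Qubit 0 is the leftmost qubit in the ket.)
0.7671|101⟩ + 0.6415i|110⟩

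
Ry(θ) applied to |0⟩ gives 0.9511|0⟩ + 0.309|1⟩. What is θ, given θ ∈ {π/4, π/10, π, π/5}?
π/5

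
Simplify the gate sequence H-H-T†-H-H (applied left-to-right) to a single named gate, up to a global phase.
T†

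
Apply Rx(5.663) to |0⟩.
-0.9523|0⟩ - 0.3051i|1⟩

Rx(5.663) = [[cos(θ/2), −i·sin(θ/2)], [−i·sin(θ/2), cos(θ/2)]]; θ = 5.663, cos(θ/2) ≈ -0.952305, sin(θ/2) ≈ 0.305147.
With a = amp(|0⟩) = 1 and b = amp(|1⟩) = 0:
new amp(|0⟩) = (-0.952305)·a + (-0.305147i)·b = -0.9523
new amp(|1⟩) = (-0.305147i)·a + (-0.952305)·b = -0.3051i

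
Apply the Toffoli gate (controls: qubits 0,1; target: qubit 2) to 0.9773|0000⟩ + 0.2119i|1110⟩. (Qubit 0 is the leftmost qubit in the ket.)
0.9773|0000⟩ + 0.2119i|1100⟩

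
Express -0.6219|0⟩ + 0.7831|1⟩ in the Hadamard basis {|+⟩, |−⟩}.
0.114|+⟩ - 0.9935|−⟩

With |ψ⟩ = α|0⟩ + β|1⟩, the Hadamard-basis coefficients are ⟨+|ψ⟩ = (α + β)/√2 and ⟨−|ψ⟩ = (α − β)/√2.
Here α = -0.6219, β = 0.7831: (α + β)/√2 = 0.114, (α − β)/√2 = -0.9935.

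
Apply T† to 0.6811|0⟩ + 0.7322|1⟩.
0.6811|0⟩ + (0.5177 - 0.5177i)|1⟩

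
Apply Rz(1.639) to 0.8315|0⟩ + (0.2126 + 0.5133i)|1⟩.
(0.5676 - 0.6077i)|0⟩ + (-0.23 + 0.5057i)|1⟩

Rz(1.639) = [[e^(−iθ/2), 0], [0, e^(iθ/2)]] with e^(±iθ/2) = cos(θ/2) ± i·sin(θ/2); θ = 1.639, cos(θ/2) ≈ 0.682587, sin(θ/2) ≈ 0.730805.
With a = amp(|0⟩) = 0.8315 and b = amp(|1⟩) = (0.2126 + 0.5133i):
new amp(|0⟩) = (0.682587 - 0.730805i)·a = (0.5676 - 0.6077i)
new amp(|1⟩) = (0.682587 + 0.730805i)·b = (-0.23 + 0.5057i)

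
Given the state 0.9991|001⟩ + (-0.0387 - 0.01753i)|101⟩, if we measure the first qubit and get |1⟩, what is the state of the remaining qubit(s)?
(-0.9109 - 0.4126i)|01⟩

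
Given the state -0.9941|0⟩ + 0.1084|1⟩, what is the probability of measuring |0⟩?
0.9882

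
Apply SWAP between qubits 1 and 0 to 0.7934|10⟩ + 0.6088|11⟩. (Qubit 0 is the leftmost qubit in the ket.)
0.7934|01⟩ + 0.6088|11⟩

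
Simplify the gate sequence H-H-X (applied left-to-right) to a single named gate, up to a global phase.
X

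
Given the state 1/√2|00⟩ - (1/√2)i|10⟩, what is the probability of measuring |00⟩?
1/2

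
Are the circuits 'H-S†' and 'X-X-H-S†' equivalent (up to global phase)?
Yes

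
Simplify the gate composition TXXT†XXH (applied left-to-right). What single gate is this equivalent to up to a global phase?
H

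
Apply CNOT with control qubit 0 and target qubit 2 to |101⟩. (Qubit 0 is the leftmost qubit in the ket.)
|100⟩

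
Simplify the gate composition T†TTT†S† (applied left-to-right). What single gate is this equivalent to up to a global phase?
S†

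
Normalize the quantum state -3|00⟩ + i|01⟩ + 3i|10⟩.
-0.6882|00⟩ + 0.2294i|01⟩ + 0.6882i|10⟩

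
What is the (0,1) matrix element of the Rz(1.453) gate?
0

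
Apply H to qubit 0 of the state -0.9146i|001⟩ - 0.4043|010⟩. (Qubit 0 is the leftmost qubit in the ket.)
-0.6467i|001⟩ - 0.2859|010⟩ - 0.6467i|101⟩ - 0.2859|110⟩

H on qubit 0 mixes each pair of kets that differ only in qubit 0: amplitudes (a, b) of (|…0…⟩, |…1…⟩) become ((a + b)/√2, (a − b)/√2). Kets absent from the input have amplitude 0.
(|001⟩, |101⟩): (a, b) = (-0.9146i, 0) → (-0.6467i, -0.6467i)
(|010⟩, |110⟩): (a, b) = (-0.4043, 0) → (-0.2859, -0.2859)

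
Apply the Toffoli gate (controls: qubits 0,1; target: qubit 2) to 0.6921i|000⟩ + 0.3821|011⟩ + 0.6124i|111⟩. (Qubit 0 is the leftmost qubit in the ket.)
0.6921i|000⟩ + 0.3821|011⟩ + 0.6124i|110⟩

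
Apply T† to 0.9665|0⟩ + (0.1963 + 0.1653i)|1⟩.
0.9665|0⟩ + (0.2557 - 0.02192i)|1⟩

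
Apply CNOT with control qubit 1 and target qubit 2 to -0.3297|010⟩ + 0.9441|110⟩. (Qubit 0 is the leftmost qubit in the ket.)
-0.3297|011⟩ + 0.9441|111⟩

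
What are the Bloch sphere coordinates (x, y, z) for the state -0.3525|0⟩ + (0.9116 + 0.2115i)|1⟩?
(-0.6427, -0.1491, -0.7515)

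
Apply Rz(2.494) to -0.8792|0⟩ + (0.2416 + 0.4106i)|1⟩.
(-0.2797 + 0.8335i)|0⟩ + (-0.3124 + 0.3597i)|1⟩

Rz(2.494) = [[e^(−iθ/2), 0], [0, e^(iθ/2)]] with e^(±iθ/2) = cos(θ/2) ± i·sin(θ/2); θ = 2.494, cos(θ/2) ≈ 0.318168, sin(θ/2) ≈ 0.948034.
With a = amp(|0⟩) = -0.8792 and b = amp(|1⟩) = (0.2416 + 0.4106i):
new amp(|0⟩) = (0.318168 - 0.948034i)·a = (-0.2797 + 0.8335i)
new amp(|1⟩) = (0.318168 + 0.948034i)·b = (-0.3124 + 0.3597i)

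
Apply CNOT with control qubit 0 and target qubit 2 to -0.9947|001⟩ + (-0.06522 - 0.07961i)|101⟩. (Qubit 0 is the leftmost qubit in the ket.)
-0.9947|001⟩ + (-0.06522 - 0.07961i)|100⟩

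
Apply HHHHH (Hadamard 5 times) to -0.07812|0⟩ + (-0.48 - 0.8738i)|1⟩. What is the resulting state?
(-0.3947 - 0.6179i)|0⟩ + (0.2842 + 0.6179i)|1⟩

H² = I, so H^5 = H: a single Hadamard. With (a, b) = (-0.07812, (-0.48 - 0.8738i)), H gives ((a + b)/√2, (a − b)/√2) = ((-0.3947 - 0.6179i), (0.2842 + 0.6179i)).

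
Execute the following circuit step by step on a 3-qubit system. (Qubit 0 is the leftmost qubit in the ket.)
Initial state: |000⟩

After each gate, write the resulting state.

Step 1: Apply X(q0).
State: |100⟩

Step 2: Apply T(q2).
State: |100⟩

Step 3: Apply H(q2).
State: 1/√2|100⟩ + 1/√2|101⟩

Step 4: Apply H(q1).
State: 1/2|100⟩ + 1/2|101⟩ + 1/2|110⟩ + 1/2|111⟩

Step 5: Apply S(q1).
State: 1/2|100⟩ + 1/2|101⟩ + (1/2)i|110⟩ + (1/2)i|111⟩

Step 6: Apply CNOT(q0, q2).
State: 1/2|100⟩ + 1/2|101⟩ + (1/2)i|110⟩ + (1/2)i|111⟩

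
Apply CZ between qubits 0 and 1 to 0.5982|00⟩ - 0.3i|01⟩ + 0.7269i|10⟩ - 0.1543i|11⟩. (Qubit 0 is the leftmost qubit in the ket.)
0.5982|00⟩ - 0.3i|01⟩ + 0.7269i|10⟩ + 0.1543i|11⟩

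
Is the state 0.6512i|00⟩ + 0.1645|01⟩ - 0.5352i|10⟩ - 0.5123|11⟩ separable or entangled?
Entangled

Writing the state as a|00⟩ + b|01⟩ + c|10⟩ + d|11⟩, it is a product state iff ad − bc = 0.
Here (a, b, c, d) = (0.6512i, 0.1645, -0.5352i, -0.5123): ad − bc = (0.6512i)(-0.5123) − (0.1645)(-0.5352i) = -0.2456i ≠ 0, so the state is entangled.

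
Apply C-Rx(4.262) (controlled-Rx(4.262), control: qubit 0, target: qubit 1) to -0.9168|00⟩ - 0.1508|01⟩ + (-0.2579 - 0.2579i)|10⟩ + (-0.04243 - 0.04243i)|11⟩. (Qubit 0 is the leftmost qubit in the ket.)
-0.9168|00⟩ - 0.1508|01⟩ + (0.1011 + 0.173i)|10⟩ + (-0.1959 + 0.241i)|11⟩

C-Rx(4.262) leaves the control-|0⟩ kets |00⟩, |01⟩ unchanged and applies Rx(4.262) to qubit 1 on the control-|1⟩ pair (|10⟩, |11⟩).
Rx(4.262) = [[cos(θ/2), −i·sin(θ/2)], [−i·sin(θ/2), cos(θ/2)]]; θ = 4.262, cos(θ/2) ≈ -0.531359, sin(θ/2) ≈ 0.847147.
With a = amp(|10⟩) = (-0.2579 - 0.2579i) and b = amp(|11⟩) = (-0.04243 - 0.04243i):
new amp(|10⟩) = (-0.531359)·a + (-0.847147i)·b = (0.1011 + 0.173i)
new amp(|11⟩) = (-0.847147i)·a + (-0.531359)·b = (-0.1959 + 0.241i)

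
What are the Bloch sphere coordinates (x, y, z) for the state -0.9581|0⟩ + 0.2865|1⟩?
(-0.549, 0, 0.8359)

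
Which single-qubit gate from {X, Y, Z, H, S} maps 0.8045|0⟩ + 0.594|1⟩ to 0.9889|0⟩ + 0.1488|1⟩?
H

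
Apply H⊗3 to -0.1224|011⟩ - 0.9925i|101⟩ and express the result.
(-0.04327 - 0.3509i)|000⟩ + (0.04327 + 0.3509i)|001⟩ + (0.04327 - 0.3509i)|010⟩ + (-0.04327 + 0.3509i)|011⟩ + (-0.04327 + 0.3509i)|100⟩ + (0.04327 - 0.3509i)|101⟩ + (0.04327 + 0.3509i)|110⟩ + (-0.04327 - 0.3509i)|111⟩

H⊗3 gives amp(|y⟩) = (1/2√2) Σ_x (−1)^(x·y) amp(|x⟩), where x·y is the number of positions in which both x and y have a 1.
|000⟩: (-0.1224 - 0.9925i)/(2√2) = (-0.04327 - 0.3509i)
|001⟩: (0.1224 + 0.9925i)/(2√2) = (0.04327 + 0.3509i)
|010⟩: (0.1224 - 0.9925i)/(2√2) = (0.04327 - 0.3509i)
|011⟩: (-0.1224 + 0.9925i)/(2√2) = (-0.04327 + 0.3509i)
|100⟩: (-0.1224 + 0.9925i)/(2√2) = (-0.04327 + 0.3509i)
|101⟩: (0.1224 - 0.9925i)/(2√2) = (0.04327 - 0.3509i)
|110⟩: (0.1224 + 0.9925i)/(2√2) = (0.04327 + 0.3509i)
|111⟩: (-0.1224 - 0.9925i)/(2√2) = (-0.04327 - 0.3509i)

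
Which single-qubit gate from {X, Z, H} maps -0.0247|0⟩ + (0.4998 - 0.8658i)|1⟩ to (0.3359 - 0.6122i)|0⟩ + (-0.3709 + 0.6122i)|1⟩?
H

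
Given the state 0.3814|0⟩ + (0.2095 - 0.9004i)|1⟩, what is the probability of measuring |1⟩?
0.8546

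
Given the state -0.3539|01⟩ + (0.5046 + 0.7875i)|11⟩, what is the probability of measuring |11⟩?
0.8748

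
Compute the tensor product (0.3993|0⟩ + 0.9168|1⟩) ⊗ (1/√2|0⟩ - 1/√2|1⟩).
0.2823|00⟩ - 0.2823|01⟩ + 0.6483|10⟩ - 0.6483|11⟩

amp(|b₁b₂…⟩) = product of the factor amplitudes for bits b₁, b₂, …; only kets whose every factor amplitude is nonzero survive.
|00⟩: (0.3993)(1/√2) = 0.2823
|01⟩: (0.3993)(-1/√2) = -0.2823
|10⟩: (0.9168)(1/√2) = 0.6483
|11⟩: (0.9168)(-1/√2) = -0.6483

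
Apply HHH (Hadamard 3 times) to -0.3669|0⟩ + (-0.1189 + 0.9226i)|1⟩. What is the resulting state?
(-0.3435 + 0.6524i)|0⟩ + (-0.1754 - 0.6524i)|1⟩

H² = I, so H^3 = H: a single Hadamard. With (a, b) = (-0.3669, (-0.1189 + 0.9226i)), H gives ((a + b)/√2, (a − b)/√2) = ((-0.3435 + 0.6524i), (-0.1754 - 0.6524i)).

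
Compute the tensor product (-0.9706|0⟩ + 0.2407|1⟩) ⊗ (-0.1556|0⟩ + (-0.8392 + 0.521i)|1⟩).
0.151|00⟩ + (0.8145 - 0.5057i)|01⟩ - 0.03745|10⟩ + (-0.202 + 0.1254i)|11⟩

amp(|b₁b₂…⟩) = product of the factor amplitudes for bits b₁, b₂, …; only kets whose every factor amplitude is nonzero survive.
|00⟩: (-0.9706)(-0.1556) = 0.151
|01⟩: (-0.9706)(-0.8392 + 0.521i) = (0.8145 - 0.5057i)
|10⟩: (0.2407)(-0.1556) = -0.03745
|11⟩: (0.2407)(-0.8392 + 0.521i) = (-0.202 + 0.1254i)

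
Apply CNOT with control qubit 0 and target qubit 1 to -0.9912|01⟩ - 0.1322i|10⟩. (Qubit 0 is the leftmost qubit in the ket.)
-0.9912|01⟩ - 0.1322i|11⟩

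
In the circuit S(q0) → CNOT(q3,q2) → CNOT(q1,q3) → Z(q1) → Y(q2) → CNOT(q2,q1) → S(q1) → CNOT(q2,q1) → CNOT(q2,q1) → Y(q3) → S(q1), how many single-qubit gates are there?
6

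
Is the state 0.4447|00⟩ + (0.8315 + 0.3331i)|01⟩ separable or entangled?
Separable

Writing the state as a|00⟩ + b|01⟩ + c|10⟩ + d|11⟩, it is a product state iff ad − bc = 0.
Here (a, b, c, d) = (0.4447, (0.8315 + 0.3331i), 0, 0): ad − bc = (0.4447)(0) − (0.8315 + 0.3331i)(0) = 0, so the state is separable.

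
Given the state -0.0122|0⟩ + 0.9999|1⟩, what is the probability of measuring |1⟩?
0.9998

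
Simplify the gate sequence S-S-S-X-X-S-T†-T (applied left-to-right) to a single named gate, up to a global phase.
I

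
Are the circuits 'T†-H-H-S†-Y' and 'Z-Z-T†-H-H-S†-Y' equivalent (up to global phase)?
Yes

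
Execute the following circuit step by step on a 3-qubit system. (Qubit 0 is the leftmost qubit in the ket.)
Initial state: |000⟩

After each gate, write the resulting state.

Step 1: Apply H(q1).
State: 1/√2|000⟩ + 1/√2|010⟩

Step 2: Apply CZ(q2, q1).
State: 1/√2|000⟩ + 1/√2|010⟩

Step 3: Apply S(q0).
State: 1/√2|000⟩ + 1/√2|010⟩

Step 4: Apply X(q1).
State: 1/√2|000⟩ + 1/√2|010⟩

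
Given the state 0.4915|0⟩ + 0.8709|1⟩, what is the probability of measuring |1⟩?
0.7585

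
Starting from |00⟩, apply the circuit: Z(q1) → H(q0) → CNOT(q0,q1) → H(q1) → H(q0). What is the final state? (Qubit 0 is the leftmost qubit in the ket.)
1/√2|00⟩ + 1/√2|11⟩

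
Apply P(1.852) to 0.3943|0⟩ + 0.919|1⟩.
0.3943|0⟩ + (-0.255 + 0.8829i)|1⟩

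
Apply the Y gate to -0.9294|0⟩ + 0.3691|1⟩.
-0.3691i|0⟩ - 0.9294i|1⟩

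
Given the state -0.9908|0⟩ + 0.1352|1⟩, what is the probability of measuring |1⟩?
0.01828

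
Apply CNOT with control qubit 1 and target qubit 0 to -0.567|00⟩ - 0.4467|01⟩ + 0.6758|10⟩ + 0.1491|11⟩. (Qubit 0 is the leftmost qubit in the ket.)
-0.567|00⟩ + 0.1491|01⟩ + 0.6758|10⟩ - 0.4467|11⟩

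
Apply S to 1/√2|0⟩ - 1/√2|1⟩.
1/√2|0⟩ - (1/√2)i|1⟩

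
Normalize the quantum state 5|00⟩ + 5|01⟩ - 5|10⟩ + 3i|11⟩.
0.5455|00⟩ + 0.5455|01⟩ - 0.5455|10⟩ + 0.3273i|11⟩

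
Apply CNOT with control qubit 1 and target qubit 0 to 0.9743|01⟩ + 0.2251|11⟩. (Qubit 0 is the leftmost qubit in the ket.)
0.2251|01⟩ + 0.9743|11⟩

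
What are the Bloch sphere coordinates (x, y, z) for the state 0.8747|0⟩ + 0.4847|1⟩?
(0.8479, 0, 0.5302)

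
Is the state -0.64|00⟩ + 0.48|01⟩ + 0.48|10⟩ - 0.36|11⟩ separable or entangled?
Separable

Writing the state as a|00⟩ + b|01⟩ + c|10⟩ + d|11⟩, it is a product state iff ad − bc = 0.
Here (a, b, c, d) = (-0.64, 0.48, 0.48, -0.36): ad − bc = (-0.64)(-0.36) − (0.48)(0.48) = 0, so the state is separable.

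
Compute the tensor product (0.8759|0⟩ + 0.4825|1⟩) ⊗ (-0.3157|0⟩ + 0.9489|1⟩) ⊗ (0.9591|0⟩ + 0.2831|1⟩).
-0.2652|000⟩ - 0.07828|001⟩ + 0.7971|010⟩ + 0.2353|011⟩ - 0.1461|100⟩ - 0.04312|101⟩ + 0.4391|110⟩ + 0.1296|111⟩

amp(|b₁b₂…⟩) = product of the factor amplitudes for bits b₁, b₂, …; only kets whose every factor amplitude is nonzero survive.
|000⟩: (0.8759)(-0.3157)(0.9591) = -0.2652
|001⟩: (0.8759)(-0.3157)(0.2831) = -0.07828
|010⟩: (0.8759)(0.9489)(0.9591) = 0.7971
|011⟩: (0.8759)(0.9489)(0.2831) = 0.2353
|100⟩: (0.4825)(-0.3157)(0.9591) = -0.1461
|101⟩: (0.4825)(-0.3157)(0.2831) = -0.04312
|110⟩: (0.4825)(0.9489)(0.9591) = 0.4391
|111⟩: (0.4825)(0.9489)(0.2831) = 0.1296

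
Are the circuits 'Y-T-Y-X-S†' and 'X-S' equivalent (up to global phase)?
No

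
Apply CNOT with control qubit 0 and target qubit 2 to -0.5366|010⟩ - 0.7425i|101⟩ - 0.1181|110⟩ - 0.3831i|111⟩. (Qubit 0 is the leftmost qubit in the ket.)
-0.5366|010⟩ - 0.7425i|100⟩ - 0.3831i|110⟩ - 0.1181|111⟩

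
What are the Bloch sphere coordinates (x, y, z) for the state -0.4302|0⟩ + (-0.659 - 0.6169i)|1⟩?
(0.567, 0.5308, -0.6298)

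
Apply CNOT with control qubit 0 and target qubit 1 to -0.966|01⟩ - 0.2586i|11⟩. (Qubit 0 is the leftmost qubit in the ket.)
-0.966|01⟩ - 0.2586i|10⟩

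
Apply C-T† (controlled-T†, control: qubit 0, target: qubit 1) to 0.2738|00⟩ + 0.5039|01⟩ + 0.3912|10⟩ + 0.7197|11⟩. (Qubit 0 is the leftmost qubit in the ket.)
0.2738|00⟩ + 0.5039|01⟩ + 0.3912|10⟩ + (0.5089 - 0.5089i)|11⟩

C-T† leaves the control-|0⟩ kets |00⟩, |01⟩ unchanged and applies T† to qubit 1 on the control-|1⟩ pair (|10⟩, |11⟩).
T† = [[1, 0], [0, (1/√2 - (1/√2)i)]].
With a = amp(|10⟩) = 0.3912 and b = amp(|11⟩) = 0.7197:
new amp(|10⟩) = (1)·a = 0.3912
new amp(|11⟩) = (1/√2 - (1/√2)i)·b = (0.5089 - 0.5089i)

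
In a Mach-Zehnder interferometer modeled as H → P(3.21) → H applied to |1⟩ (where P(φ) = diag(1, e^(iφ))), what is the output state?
(0.9988 + 0.03418i)|0⟩ + (0.001169 - 0.03418i)|1⟩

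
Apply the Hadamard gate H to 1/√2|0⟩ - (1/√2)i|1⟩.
(1/2 - (1/2)i)|0⟩ + (1/2 + (1/2)i)|1⟩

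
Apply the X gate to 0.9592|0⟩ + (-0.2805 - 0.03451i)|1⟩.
(-0.2805 - 0.03451i)|0⟩ + 0.9592|1⟩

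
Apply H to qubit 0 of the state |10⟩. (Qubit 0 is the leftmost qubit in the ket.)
1/√2|00⟩ - 1/√2|10⟩

H on qubit 0 mixes each pair of kets that differ only in qubit 0: amplitudes (a, b) of (|…0…⟩, |…1…⟩) become ((a + b)/√2, (a − b)/√2). Kets absent from the input have amplitude 0.
(|00⟩, |10⟩): (a, b) = (0, 1) → (1/√2, -1/√2)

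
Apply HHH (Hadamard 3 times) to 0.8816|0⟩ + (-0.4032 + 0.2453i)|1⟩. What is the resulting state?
(0.3383 + 0.1735i)|0⟩ + (0.9085 - 0.1735i)|1⟩

H² = I, so H^3 = H: a single Hadamard. With (a, b) = (0.8816, (-0.4032 + 0.2453i)), H gives ((a + b)/√2, (a − b)/√2) = ((0.3383 + 0.1735i), (0.9085 - 0.1735i)).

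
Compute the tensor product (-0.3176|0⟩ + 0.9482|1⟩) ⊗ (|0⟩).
-0.3176|00⟩ + 0.9482|10⟩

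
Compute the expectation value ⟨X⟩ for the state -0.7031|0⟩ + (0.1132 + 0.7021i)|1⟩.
-0.1592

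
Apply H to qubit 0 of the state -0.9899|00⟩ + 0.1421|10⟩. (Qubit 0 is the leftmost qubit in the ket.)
-0.5995|00⟩ - 0.8004|10⟩

H on qubit 0 mixes each pair of kets that differ only in qubit 0: amplitudes (a, b) of (|…0…⟩, |…1…⟩) become ((a + b)/√2, (a − b)/√2). Kets absent from the input have amplitude 0.
(|00⟩, |10⟩): (a, b) = (-0.9899, 0.1421) → (-0.5995, -0.8004)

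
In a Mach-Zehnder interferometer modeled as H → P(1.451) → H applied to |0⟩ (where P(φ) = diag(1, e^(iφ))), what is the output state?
(0.5598 + 0.4964i)|0⟩ + (0.4402 - 0.4964i)|1⟩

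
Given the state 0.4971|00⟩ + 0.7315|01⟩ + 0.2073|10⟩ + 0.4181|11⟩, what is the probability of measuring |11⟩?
0.1748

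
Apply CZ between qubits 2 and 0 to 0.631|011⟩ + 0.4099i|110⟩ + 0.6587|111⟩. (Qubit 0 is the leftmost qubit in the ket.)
0.631|011⟩ + 0.4099i|110⟩ - 0.6587|111⟩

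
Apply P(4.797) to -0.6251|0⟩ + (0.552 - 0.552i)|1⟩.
-0.6251|0⟩ + (-0.5034 - 0.5967i)|1⟩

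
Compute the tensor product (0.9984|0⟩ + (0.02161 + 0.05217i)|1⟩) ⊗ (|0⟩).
0.9984|00⟩ + (0.02161 + 0.05217i)|10⟩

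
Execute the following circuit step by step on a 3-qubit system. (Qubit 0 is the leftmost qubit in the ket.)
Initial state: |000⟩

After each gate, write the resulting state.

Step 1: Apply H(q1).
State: 1/√2|000⟩ + 1/√2|010⟩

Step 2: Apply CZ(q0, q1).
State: 1/√2|000⟩ + 1/√2|010⟩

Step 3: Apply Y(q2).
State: (1/√2)i|001⟩ + (1/√2)i|011⟩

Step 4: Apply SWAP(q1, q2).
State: (1/√2)i|010⟩ + (1/√2)i|011⟩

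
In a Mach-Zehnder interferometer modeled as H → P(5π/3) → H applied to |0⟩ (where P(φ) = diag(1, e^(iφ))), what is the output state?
(0.75 - 0.433i)|0⟩ + (0.25 + 0.433i)|1⟩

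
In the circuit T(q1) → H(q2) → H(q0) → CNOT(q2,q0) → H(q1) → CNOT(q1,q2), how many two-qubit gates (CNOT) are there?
2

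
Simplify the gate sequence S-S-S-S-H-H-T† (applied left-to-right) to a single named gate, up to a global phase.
T†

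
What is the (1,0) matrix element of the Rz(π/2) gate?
0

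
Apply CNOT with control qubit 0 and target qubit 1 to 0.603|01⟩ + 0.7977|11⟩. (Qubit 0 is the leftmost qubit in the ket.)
0.603|01⟩ + 0.7977|10⟩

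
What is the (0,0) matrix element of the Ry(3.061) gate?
0.04029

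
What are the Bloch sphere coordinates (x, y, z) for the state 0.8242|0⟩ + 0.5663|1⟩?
(0.9335, 0, 0.3586)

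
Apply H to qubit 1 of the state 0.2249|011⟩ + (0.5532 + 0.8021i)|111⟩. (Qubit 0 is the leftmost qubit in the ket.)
0.159|001⟩ - 0.159|011⟩ + (0.3912 + 0.5672i)|101⟩ + (-0.3912 - 0.5672i)|111⟩

H on qubit 1 mixes each pair of kets that differ only in qubit 1: amplitudes (a, b) of (|…0…⟩, |…1…⟩) become ((a + b)/√2, (a − b)/√2). Kets absent from the input have amplitude 0.
(|001⟩, |011⟩): (a, b) = (0, 0.2249) → (0.159, -0.159)
(|101⟩, |111⟩): (a, b) = (0, (0.5532 + 0.8021i)) → ((0.3912 + 0.5672i), (-0.3912 - 0.5672i))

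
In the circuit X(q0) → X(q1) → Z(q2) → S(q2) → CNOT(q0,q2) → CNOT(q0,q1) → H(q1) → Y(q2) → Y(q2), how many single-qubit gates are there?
7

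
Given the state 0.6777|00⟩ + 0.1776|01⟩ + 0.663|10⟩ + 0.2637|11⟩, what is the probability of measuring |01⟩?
0.03154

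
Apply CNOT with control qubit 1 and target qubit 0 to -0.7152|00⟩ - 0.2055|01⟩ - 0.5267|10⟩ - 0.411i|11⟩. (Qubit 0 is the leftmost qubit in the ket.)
-0.7152|00⟩ - 0.411i|01⟩ - 0.5267|10⟩ - 0.2055|11⟩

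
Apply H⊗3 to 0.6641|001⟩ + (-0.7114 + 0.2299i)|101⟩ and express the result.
(-0.01672 + 0.08128i)|000⟩ + (0.01672 - 0.08128i)|001⟩ + (-0.01672 + 0.08128i)|010⟩ + (0.01672 - 0.08128i)|011⟩ + (0.4863 - 0.08128i)|100⟩ + (-0.4863 + 0.08128i)|101⟩ + (0.4863 - 0.08128i)|110⟩ + (-0.4863 + 0.08128i)|111⟩

H⊗3 gives amp(|y⟩) = (1/2√2) Σ_x (−1)^(x·y) amp(|x⟩), where x·y is the number of positions in which both x and y have a 1.
|000⟩: (0.6641 + (-0.7114 + 0.2299i))/(2√2) = (-0.01672 + 0.08128i)
|001⟩: (-0.6641 - (-0.7114 + 0.2299i))/(2√2) = (0.01672 - 0.08128i)
|010⟩: (0.6641 + (-0.7114 + 0.2299i))/(2√2) = (-0.01672 + 0.08128i)
|011⟩: (-0.6641 - (-0.7114 + 0.2299i))/(2√2) = (0.01672 - 0.08128i)
|100⟩: (0.6641 - (-0.7114 + 0.2299i))/(2√2) = (0.4863 - 0.08128i)
|101⟩: (-0.6641 + (-0.7114 + 0.2299i))/(2√2) = (-0.4863 + 0.08128i)
|110⟩: (0.6641 - (-0.7114 + 0.2299i))/(2√2) = (0.4863 - 0.08128i)
|111⟩: (-0.6641 + (-0.7114 + 0.2299i))/(2√2) = (-0.4863 + 0.08128i)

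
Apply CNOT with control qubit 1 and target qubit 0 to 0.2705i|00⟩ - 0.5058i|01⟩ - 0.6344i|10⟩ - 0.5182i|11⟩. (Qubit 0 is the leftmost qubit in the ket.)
0.2705i|00⟩ - 0.5182i|01⟩ - 0.6344i|10⟩ - 0.5058i|11⟩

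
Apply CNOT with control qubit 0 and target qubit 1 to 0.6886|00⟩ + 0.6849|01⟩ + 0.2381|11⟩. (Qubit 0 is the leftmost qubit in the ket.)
0.6886|00⟩ + 0.6849|01⟩ + 0.2381|10⟩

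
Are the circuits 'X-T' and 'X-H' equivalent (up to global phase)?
No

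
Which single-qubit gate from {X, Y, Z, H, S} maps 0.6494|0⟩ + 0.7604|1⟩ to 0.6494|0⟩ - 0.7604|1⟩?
Z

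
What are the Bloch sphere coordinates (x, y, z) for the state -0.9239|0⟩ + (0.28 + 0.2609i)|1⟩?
(-0.5174, -0.4821, 0.7071)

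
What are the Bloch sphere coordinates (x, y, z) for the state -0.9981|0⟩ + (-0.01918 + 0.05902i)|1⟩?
(0.03829, -0.1178, 0.9924)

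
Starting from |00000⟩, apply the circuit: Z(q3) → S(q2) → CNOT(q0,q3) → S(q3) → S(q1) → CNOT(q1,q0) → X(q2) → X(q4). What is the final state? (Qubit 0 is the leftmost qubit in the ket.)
|00101⟩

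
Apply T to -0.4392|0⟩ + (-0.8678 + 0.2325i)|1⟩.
-0.4392|0⟩ + (-0.778 - 0.4492i)|1⟩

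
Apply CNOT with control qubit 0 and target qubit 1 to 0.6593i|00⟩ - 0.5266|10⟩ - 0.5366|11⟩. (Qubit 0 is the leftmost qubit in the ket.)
0.6593i|00⟩ - 0.5366|10⟩ - 0.5266|11⟩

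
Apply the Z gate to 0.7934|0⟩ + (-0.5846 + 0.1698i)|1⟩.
0.7934|0⟩ + (0.5846 - 0.1698i)|1⟩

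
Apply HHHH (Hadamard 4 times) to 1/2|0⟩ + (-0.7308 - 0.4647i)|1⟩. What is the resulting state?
1/2|0⟩ + (-0.7308 - 0.4647i)|1⟩

H² = I, so an even number of Hadamards cancels: H^4 = I and the state is unchanged.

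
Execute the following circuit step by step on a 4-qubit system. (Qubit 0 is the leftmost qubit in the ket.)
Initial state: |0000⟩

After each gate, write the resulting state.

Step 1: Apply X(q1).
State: |0100⟩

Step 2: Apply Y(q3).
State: i|0101⟩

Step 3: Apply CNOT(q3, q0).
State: i|1101⟩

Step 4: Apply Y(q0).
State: |0101⟩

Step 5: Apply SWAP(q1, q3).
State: |0101⟩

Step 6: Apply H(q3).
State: 1/√2|0100⟩ - 1/√2|0101⟩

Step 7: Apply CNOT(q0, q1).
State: 1/√2|0100⟩ - 1/√2|0101⟩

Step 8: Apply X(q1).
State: 1/√2|0000⟩ - 1/√2|0001⟩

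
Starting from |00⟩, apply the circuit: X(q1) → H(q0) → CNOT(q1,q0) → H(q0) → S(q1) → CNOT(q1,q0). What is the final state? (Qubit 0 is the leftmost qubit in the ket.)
i|11⟩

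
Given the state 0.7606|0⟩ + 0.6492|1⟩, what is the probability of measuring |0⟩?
0.5785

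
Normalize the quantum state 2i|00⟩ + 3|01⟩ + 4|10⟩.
0.3714i|00⟩ + 0.5571|01⟩ + 0.7428|10⟩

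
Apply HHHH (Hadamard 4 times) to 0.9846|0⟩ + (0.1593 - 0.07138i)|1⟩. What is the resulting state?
0.9846|0⟩ + (0.1593 - 0.07138i)|1⟩

H² = I, so an even number of Hadamards cancels: H^4 = I and the state is unchanged.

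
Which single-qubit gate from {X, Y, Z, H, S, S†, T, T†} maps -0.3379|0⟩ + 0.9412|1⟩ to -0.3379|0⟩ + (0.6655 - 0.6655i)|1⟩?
T†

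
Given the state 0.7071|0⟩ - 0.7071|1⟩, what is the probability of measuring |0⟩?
0.5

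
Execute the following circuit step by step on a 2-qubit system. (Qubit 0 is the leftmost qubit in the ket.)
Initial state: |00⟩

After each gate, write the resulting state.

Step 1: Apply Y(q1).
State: i|01⟩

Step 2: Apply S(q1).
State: -|01⟩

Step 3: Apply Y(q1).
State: i|00⟩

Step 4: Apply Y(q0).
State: -|10⟩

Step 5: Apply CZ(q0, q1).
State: -|10⟩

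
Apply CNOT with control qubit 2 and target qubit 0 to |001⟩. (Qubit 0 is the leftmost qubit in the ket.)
|101⟩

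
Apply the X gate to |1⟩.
|0⟩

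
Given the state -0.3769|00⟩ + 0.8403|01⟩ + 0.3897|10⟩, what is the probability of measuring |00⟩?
0.1421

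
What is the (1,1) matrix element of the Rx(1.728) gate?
0.6494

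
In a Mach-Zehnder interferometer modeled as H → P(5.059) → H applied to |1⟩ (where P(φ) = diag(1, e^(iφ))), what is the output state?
(0.3301 + 0.4703i)|0⟩ + (0.6699 - 0.4703i)|1⟩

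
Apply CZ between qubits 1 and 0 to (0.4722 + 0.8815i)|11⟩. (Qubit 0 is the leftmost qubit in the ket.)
(-0.4722 - 0.8815i)|11⟩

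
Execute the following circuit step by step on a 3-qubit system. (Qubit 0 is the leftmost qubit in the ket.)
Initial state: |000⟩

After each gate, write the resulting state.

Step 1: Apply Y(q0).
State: i|100⟩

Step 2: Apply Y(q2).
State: -|101⟩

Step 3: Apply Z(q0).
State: |101⟩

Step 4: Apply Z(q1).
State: |101⟩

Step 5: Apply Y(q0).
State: -i|001⟩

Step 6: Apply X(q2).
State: -i|000⟩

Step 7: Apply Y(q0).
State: |100⟩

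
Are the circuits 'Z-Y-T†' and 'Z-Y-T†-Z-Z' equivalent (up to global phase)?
Yes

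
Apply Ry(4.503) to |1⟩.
-0.7771|0⟩ - 0.6293|1⟩

Ry(4.503) = [[cos(θ/2), −sin(θ/2)], [sin(θ/2), cos(θ/2)]]; θ = 4.503, cos(θ/2) ≈ -0.62934, sin(θ/2) ≈ 0.77713.
With a = amp(|0⟩) = 0 and b = amp(|1⟩) = 1:
new amp(|0⟩) = (-0.62934)·a + (-0.77713)·b = -0.7771
new amp(|1⟩) = (0.77713)·a + (-0.62934)·b = -0.6293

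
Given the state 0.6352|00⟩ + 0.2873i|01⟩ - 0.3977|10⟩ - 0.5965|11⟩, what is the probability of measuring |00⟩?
0.4035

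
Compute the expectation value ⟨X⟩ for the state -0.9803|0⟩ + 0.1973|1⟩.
-0.3868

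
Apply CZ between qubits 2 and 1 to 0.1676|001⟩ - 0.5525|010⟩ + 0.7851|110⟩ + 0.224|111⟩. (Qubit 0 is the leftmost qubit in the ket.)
0.1676|001⟩ - 0.5525|010⟩ + 0.7851|110⟩ - 0.224|111⟩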